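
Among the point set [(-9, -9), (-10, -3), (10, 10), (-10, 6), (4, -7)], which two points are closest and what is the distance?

Computing all pairwise distances among 5 points:

d((-9, -9), (-10, -3)) = 6.0828 <-- minimum
d((-9, -9), (10, 10)) = 26.8701
d((-9, -9), (-10, 6)) = 15.0333
d((-9, -9), (4, -7)) = 13.1529
d((-10, -3), (10, 10)) = 23.8537
d((-10, -3), (-10, 6)) = 9.0
d((-10, -3), (4, -7)) = 14.5602
d((10, 10), (-10, 6)) = 20.3961
d((10, 10), (4, -7)) = 18.0278
d((-10, 6), (4, -7)) = 19.105

Closest pair: (-9, -9) and (-10, -3) with distance 6.0828

The closest pair is (-9, -9) and (-10, -3) with Euclidean distance 6.0828. For 5 points, brute-force pairwise comparison is shown above. For large n, the divide-and-conquer algorithm (sort by x, recurse on halves, check the dividing strip) achieves O(n log n).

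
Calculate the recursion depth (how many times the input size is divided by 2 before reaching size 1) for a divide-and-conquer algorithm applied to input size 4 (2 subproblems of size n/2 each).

For divide and conquer with division factor 2:

Problem sizes at each level:
Level 0: 4
Level 1: 2
Level 2: 1

The root is level 0 and the size-1 base case is level 2 (the tree spans levels 0 through 2, i.e. 3 levels counting the root), so the depth is the number of divisions: log_2(4) = 2

The recursion tree depth is log_2(4) = 2. At each level, the problem size is divided by 2, so it takes 2 divisions to reduce to a base case of size 1. The algorithm makes 2 recursive calls at each level.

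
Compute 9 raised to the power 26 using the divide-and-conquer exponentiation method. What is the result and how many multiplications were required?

Computing 9^26 by squaring (build up from 9^1; each line after the first costs one multiplication):

9^1 = 9
9^2 = (9^1)^2 = 9^2 = 81
9^3 = 9 * 9^2 = 9 * 81 = 729
9^6 = (9^3)^2 = 729^2 = 531441
9^12 = (9^6)^2 = 531441^2 = 282429536481
9^13 = 9 * 9^12 = 9 * 282429536481 = 2541865828329
9^26 = (9^13)^2 = 2541865828329^2 = 6461081889226673298932241

Result: 6461081889226673298932241
Multiplications needed: 6 (6 lines after 9^1)

9^26 = 6461081889226673298932241. Using exponentiation by squaring, this requires 6 multiplications. The key idea: if the exponent is even, square the half-power; if odd, multiply by the base once.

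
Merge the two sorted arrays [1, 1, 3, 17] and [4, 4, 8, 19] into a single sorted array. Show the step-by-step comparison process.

Merging process:

Compare 1 vs 4: take 1 from left. Merged: [1]
Compare 1 vs 4: take 1 from left. Merged: [1, 1]
Compare 3 vs 4: take 3 from left. Merged: [1, 1, 3]
Compare 17 vs 4: take 4 from right. Merged: [1, 1, 3, 4]
Compare 17 vs 4: take 4 from right. Merged: [1, 1, 3, 4, 4]
Compare 17 vs 8: take 8 from right. Merged: [1, 1, 3, 4, 4, 8]
Compare 17 vs 19: take 17 from left. Merged: [1, 1, 3, 4, 4, 8, 17]
Append remaining from right: [19]. Merged: [1, 1, 3, 4, 4, 8, 17, 19]

Final merged array: [1, 1, 3, 4, 4, 8, 17, 19]
Total comparisons: 7

The merged array is [1, 1, 3, 4, 4, 8, 17, 19], requiring 7 comparisons. The merge step runs in O(n) time where n is the total number of elements.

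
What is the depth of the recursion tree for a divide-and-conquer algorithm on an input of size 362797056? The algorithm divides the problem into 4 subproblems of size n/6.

For divide and conquer with division factor 6:

Problem sizes at each level:
Level 0: 362797056
Level 1: 60466176
Level 2: 10077696
Level 3: 1679616
Level 4: 279936
Level 5: 46656
Level 6: 7776
Level 7: 1296
Level 8: 216
Level 9: 36
Level 10: 6
Level 11: 1

The root is level 0 and the size-1 base case is level 11 (the tree spans levels 0 through 11, i.e. 12 levels counting the root), so the depth is the number of divisions: log_6(362797056) = 11

The recursion tree depth is log_6(362797056) = 11. At each level, the problem size is divided by 6, so it takes 11 divisions to reduce to a base case of size 1. The algorithm makes 4 recursive calls at each level.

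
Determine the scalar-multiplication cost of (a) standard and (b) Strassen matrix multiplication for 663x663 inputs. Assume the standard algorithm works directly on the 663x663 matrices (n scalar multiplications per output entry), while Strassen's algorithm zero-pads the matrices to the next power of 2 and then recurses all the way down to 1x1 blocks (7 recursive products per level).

Matrix multiplication for 663x663 matrices:

Strassen's algorithm requires power-of-2 dimensions. Pad 663x663 to 1024x1024 (next power of 2).

Standard algorithm: 663^3 = 291434247 multiplications
Strassen's algorithm: 7^(log2(1024)) = 7^10 = 282475249 multiplications
Savings: 291434247 - 282475249 = 8958998 multiplications

Standard: 291434247 multiplications (663^3). Strassen: 282475249 multiplications (7^10, after padding to 1024x1024). Strassen reduces 8 recursive multiplications to 7 at each level.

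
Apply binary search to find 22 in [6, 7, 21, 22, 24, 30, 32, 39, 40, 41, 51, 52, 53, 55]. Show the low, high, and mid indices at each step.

Binary search for 22 in [6, 7, 21, 22, 24, 30, 32, 39, 40, 41, 51, 52, 53, 55]:

lo=0, hi=13, mid=6, arr[mid]=32 -> 32 > 22, search left half
lo=0, hi=5, mid=2, arr[mid]=21 -> 21 < 22, search right half
lo=3, hi=5, mid=4, arr[mid]=24 -> 24 > 22, search left half
lo=3, hi=3, mid=3, arr[mid]=22 -> Found target at index 3!

Binary search finds 22 at index 3 after 4 comparisons. The search repeatedly halves the search space by comparing with the middle element.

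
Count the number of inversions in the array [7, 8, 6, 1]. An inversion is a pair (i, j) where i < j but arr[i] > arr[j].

Finding inversions in [7, 8, 6, 1]:

(0, 2): arr[0]=7 > arr[2]=6
(0, 3): arr[0]=7 > arr[3]=1
(1, 2): arr[1]=8 > arr[2]=6
(1, 3): arr[1]=8 > arr[3]=1
(2, 3): arr[2]=6 > arr[3]=1

Total inversions: 5

The array has 5 inversion(s): (0,2), (0,3), (1,2), (1,3), (2,3). Each pair (i,j) satisfies i < j and arr[i] > arr[j].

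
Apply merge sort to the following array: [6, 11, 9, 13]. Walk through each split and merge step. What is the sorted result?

Merge sort trace:

Split: [6, 11, 9, 13] -> [6, 11] and [9, 13]
  Split: [6, 11] -> [6] and [11]
  Merge: [6] + [11] -> [6, 11]
  Split: [9, 13] -> [9] and [13]
  Merge: [9] + [13] -> [9, 13]
Merge: [6, 11] + [9, 13] -> [6, 9, 11, 13]

Final sorted array: [6, 9, 11, 13]

The merge sort proceeds by recursively splitting the array and merging sorted halves.
After all merges, the sorted array is [6, 9, 11, 13].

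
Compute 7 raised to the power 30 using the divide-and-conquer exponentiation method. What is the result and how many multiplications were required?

Computing 7^30 by squaring (build up from 7^1; each line after the first costs one multiplication):

7^1 = 7
7^2 = (7^1)^2 = 7^2 = 49
7^3 = 7 * 7^2 = 7 * 49 = 343
7^6 = (7^3)^2 = 343^2 = 117649
7^7 = 7 * 7^6 = 7 * 117649 = 823543
7^14 = (7^7)^2 = 823543^2 = 678223072849
7^15 = 7 * 7^14 = 7 * 678223072849 = 4747561509943
7^30 = (7^15)^2 = 4747561509943^2 = 22539340290692258087863249

Result: 22539340290692258087863249
Multiplications needed: 7 (7 lines after 7^1)

7^30 = 22539340290692258087863249. Using exponentiation by squaring, this requires 7 multiplications. The key idea: if the exponent is even, square the half-power; if odd, multiply by the base once.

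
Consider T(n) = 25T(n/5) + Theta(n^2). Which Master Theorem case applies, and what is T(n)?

Master Theorem for T(n) = 25T(n/5) + O(n^2):

a = 25, b = 5, c = 2
log_b(a) = log_5(25) = 2.0000

Case 2: c = 2 = log_5(25) = 2.0000
T(n) = O(n^2 log n) = O(n^2 log n)

For T(n) = 25T(n/5) + O(n^2): log_5(25) = 2.0000. This is Case 2 of the Master Theorem (c = log_b(a), equal work at all levels), giving O(n^2 log n).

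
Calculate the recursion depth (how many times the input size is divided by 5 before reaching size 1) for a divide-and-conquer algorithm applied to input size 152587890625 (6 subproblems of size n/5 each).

For divide and conquer with division factor 5:

Problem sizes at each level:
Level 0: 152587890625
Level 1: 30517578125
Level 2: 6103515625
Level 3: 1220703125
Level 4: 244140625
Level 5: 48828125
Level 6: 9765625
Level 7: 1953125
Level 8: 390625
Level 9: 78125
Level 10: 15625
Level 11: 3125
Level 12: 625
Level 13: 125
Level 14: 25
Level 15: 5
Level 16: 1

The root is level 0 and the size-1 base case is level 16 (the tree spans levels 0 through 16, i.e. 17 levels counting the root), so the depth is the number of divisions: log_5(152587890625) = 16

The recursion tree depth is log_5(152587890625) = 16. At each level, the problem size is divided by 5, so it takes 16 divisions to reduce to a base case of size 1. The algorithm makes 6 recursive calls at each level.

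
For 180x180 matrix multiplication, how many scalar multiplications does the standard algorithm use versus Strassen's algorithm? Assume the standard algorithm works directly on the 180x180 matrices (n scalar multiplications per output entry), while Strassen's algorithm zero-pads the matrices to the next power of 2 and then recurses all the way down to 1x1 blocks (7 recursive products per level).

Matrix multiplication for 180x180 matrices:

Strassen's algorithm requires power-of-2 dimensions. Pad 180x180 to 256x256 (next power of 2).

Standard algorithm: 180^3 = 5832000 multiplications
Strassen's algorithm: 7^(log2(256)) = 7^8 = 5764801 multiplications
Savings: 5832000 - 5764801 = 67199 multiplications

Standard: 5832000 multiplications (180^3). Strassen: 5764801 multiplications (7^8, after padding to 256x256). Strassen reduces 8 recursive multiplications to 7 at each level.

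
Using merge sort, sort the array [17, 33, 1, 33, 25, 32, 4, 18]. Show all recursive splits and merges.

Merge sort trace:

Split: [17, 33, 1, 33, 25, 32, 4, 18] -> [17, 33, 1, 33] and [25, 32, 4, 18]
  Split: [17, 33, 1, 33] -> [17, 33] and [1, 33]
    Split: [17, 33] -> [17] and [33]
    Merge: [17] + [33] -> [17, 33]
    Split: [1, 33] -> [1] and [33]
    Merge: [1] + [33] -> [1, 33]
  Merge: [17, 33] + [1, 33] -> [1, 17, 33, 33]
  Split: [25, 32, 4, 18] -> [25, 32] and [4, 18]
    Split: [25, 32] -> [25] and [32]
    Merge: [25] + [32] -> [25, 32]
    Split: [4, 18] -> [4] and [18]
    Merge: [4] + [18] -> [4, 18]
  Merge: [25, 32] + [4, 18] -> [4, 18, 25, 32]
Merge: [1, 17, 33, 33] + [4, 18, 25, 32] -> [1, 4, 17, 18, 25, 32, 33, 33]

Final sorted array: [1, 4, 17, 18, 25, 32, 33, 33]

The merge sort proceeds by recursively splitting the array and merging sorted halves.
After all merges, the sorted array is [1, 4, 17, 18, 25, 32, 33, 33].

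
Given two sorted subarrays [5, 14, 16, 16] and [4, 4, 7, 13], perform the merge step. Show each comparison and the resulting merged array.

Merging process:

Compare 5 vs 4: take 4 from right. Merged: [4]
Compare 5 vs 4: take 4 from right. Merged: [4, 4]
Compare 5 vs 7: take 5 from left. Merged: [4, 4, 5]
Compare 14 vs 7: take 7 from right. Merged: [4, 4, 5, 7]
Compare 14 vs 13: take 13 from right. Merged: [4, 4, 5, 7, 13]
Append remaining from left: [14, 16, 16]. Merged: [4, 4, 5, 7, 13, 14, 16, 16]

Final merged array: [4, 4, 5, 7, 13, 14, 16, 16]
Total comparisons: 5

The merged array is [4, 4, 5, 7, 13, 14, 16, 16], requiring 5 comparisons. The merge step runs in O(n) time where n is the total number of elements.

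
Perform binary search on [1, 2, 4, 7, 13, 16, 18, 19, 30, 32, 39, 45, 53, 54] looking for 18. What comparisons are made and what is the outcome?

Binary search for 18 in [1, 2, 4, 7, 13, 16, 18, 19, 30, 32, 39, 45, 53, 54]:

lo=0, hi=13, mid=6, arr[mid]=18 -> Found target at index 6!

Binary search finds 18 at index 6 after 1 comparisons. The search repeatedly halves the search space by comparing with the middle element.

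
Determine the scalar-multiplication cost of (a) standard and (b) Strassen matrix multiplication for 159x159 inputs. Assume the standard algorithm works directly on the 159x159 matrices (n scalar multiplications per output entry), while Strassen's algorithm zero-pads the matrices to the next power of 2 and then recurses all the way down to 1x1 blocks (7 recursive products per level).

Matrix multiplication for 159x159 matrices:

Strassen's algorithm requires power-of-2 dimensions. Pad 159x159 to 256x256 (next power of 2).

Standard algorithm: 159^3 = 4019679 multiplications
Strassen's algorithm: 7^(log2(256)) = 7^8 = 5764801 multiplications
Difference: 4019679 - 5764801 = -1745122 (Strassen uses MORE here due to padding overhead — for small or just-over-power-of-2 n, padding can outweigh the per-level savings)

Standard: 4019679 multiplications (159^3). Strassen: 5764801 multiplications (7^8, after padding to 256x256). Strassen reduces 8 recursive multiplications to 7 at each level.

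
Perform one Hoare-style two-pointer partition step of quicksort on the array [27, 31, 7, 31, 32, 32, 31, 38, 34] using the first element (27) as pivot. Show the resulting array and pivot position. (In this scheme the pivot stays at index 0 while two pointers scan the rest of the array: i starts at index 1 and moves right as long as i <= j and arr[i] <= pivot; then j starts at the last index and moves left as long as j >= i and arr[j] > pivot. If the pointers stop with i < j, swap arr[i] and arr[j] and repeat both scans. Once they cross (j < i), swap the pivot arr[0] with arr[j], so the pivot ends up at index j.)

Hoare-style two-pointer partition with pivot = 27:

Initial array: [27, 31, 7, 31, 32, 32, 31, 38, 34]

Pointers start at i = 1, j = 8.
i stops at index 1 (arr[1]=31 > 27), j stops at index 2 (arr[2]=7 <= 27): swap arr[1] and arr[2], array becomes [27, 7, 31, 31, 32, 32, 31, 38, 34]
i ends at 2, j ends at 1: the pointers have crossed (j < i), so scanning stops.

Swap pivot arr[0] with arr[1] to place pivot at position 1: [7, 27, 31, 31, 32, 32, 31, 38, 34]
Pivot position: 1

After partitioning with pivot 27, the array becomes [7, 27, 31, 31, 32, 32, 31, 38, 34]. The pivot is placed at index 1. All elements to the left of the pivot are <= 27, and all elements to the right are > 27.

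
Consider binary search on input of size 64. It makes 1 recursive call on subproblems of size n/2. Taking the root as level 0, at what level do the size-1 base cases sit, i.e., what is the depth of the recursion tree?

For divide and conquer with division factor 2:

Problem sizes at each level:
Level 0: 64
Level 1: 32
Level 2: 16
Level 3: 8
Level 4: 4
Level 5: 2
Level 6: 1

The root is level 0 and the size-1 base case is level 6 (the tree spans levels 0 through 6, i.e. 7 levels counting the root), so the depth is the number of divisions: log_2(64) = 6

The recursion tree depth is log_2(64) = 6. At each level, the problem size is divided by 2, so it takes 6 divisions to reduce to a base case of size 1. The algorithm makes 1 recursive call at each level.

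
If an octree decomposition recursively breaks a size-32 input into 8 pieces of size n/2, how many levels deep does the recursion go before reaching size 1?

For divide and conquer with division factor 2:

Problem sizes at each level:
Level 0: 32
Level 1: 16
Level 2: 8
Level 3: 4
Level 4: 2
Level 5: 1

The root is level 0 and the size-1 base case is level 5 (the tree spans levels 0 through 5, i.e. 6 levels counting the root), so the depth is the number of divisions: log_2(32) = 5

The recursion tree depth is log_2(32) = 5. At each level, the problem size is divided by 2, so it takes 5 divisions to reduce to a base case of size 1. The algorithm makes 8 recursive calls at each level.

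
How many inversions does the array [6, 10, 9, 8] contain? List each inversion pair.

Finding inversions in [6, 10, 9, 8]:

(1, 2): arr[1]=10 > arr[2]=9
(1, 3): arr[1]=10 > arr[3]=8
(2, 3): arr[2]=9 > arr[3]=8

Total inversions: 3

The array has 3 inversion(s): (1,2), (1,3), (2,3). Each pair (i,j) satisfies i < j and arr[i] > arr[j].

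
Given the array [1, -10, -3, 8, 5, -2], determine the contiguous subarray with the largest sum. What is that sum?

Using Kadane's algorithm on [1, -10, -3, 8, 5, -2]:

Scanning through the array:
Position 1 (value -10): max_ending_here = -9, max_so_far = 1
Position 2 (value -3): max_ending_here = -3, max_so_far = 1
Position 3 (value 8): max_ending_here = 8, max_so_far = 8
Position 4 (value 5): max_ending_here = 13, max_so_far = 13
Position 5 (value -2): max_ending_here = 11, max_so_far = 13

Maximum subarray: [8, 5]
Maximum sum: 13

The maximum subarray is [8, 5] with sum 13. This subarray runs from index 3 to index 4.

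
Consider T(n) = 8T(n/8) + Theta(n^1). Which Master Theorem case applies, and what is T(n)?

Master Theorem for T(n) = 8T(n/8) + O(n^1):

a = 8, b = 8, c = 1
log_b(a) = log_8(8) = 1.0000

Case 2: c = 1 = log_8(8) = 1.0000
T(n) = O(n^1 log n) = O(n log n)

For T(n) = 8T(n/8) + O(n^1): log_8(8) = 1.0000. This is Case 2 of the Master Theorem (c = log_b(a), equal work at all levels), giving O(n log n).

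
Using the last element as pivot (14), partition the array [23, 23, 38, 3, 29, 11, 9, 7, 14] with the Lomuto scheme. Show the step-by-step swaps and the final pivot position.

Lomuto partition with pivot = 14:

Initial array: [23, 23, 38, 3, 29, 11, 9, 7, 14]

arr[0]=23 > 14: no swap
arr[1]=23 > 14: no swap
arr[2]=38 > 14: no swap
arr[3]=3 <= 14: swap with position 0, array becomes [3, 23, 38, 23, 29, 11, 9, 7, 14]
arr[4]=29 > 14: no swap
arr[5]=11 <= 14: swap with position 1, array becomes [3, 11, 38, 23, 29, 23, 9, 7, 14]
arr[6]=9 <= 14: swap with position 2, array becomes [3, 11, 9, 23, 29, 23, 38, 7, 14]
arr[7]=7 <= 14: swap with position 3, array becomes [3, 11, 9, 7, 29, 23, 38, 23, 14]

Place pivot at position 4: [3, 11, 9, 7, 14, 23, 38, 23, 29]
Pivot position: 4

After partitioning with pivot 14, the array becomes [3, 11, 9, 7, 14, 23, 38, 23, 29]. The pivot is placed at index 4. All elements to the left of the pivot are <= 14, and all elements to the right are > 14.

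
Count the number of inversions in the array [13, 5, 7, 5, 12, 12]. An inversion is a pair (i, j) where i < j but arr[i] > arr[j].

Finding inversions in [13, 5, 7, 5, 12, 12]:

(0, 1): arr[0]=13 > arr[1]=5
(0, 2): arr[0]=13 > arr[2]=7
(0, 3): arr[0]=13 > arr[3]=5
(0, 4): arr[0]=13 > arr[4]=12
(0, 5): arr[0]=13 > arr[5]=12
(2, 3): arr[2]=7 > arr[3]=5

Total inversions: 6

The array has 6 inversion(s): (0,1), (0,2), (0,3), (0,4), (0,5), (2,3). Each pair (i,j) satisfies i < j and arr[i] > arr[j].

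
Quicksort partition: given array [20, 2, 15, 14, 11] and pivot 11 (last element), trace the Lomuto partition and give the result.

Lomuto partition with pivot = 11:

Initial array: [20, 2, 15, 14, 11]

arr[0]=20 > 11: no swap
arr[1]=2 <= 11: swap with position 0, array becomes [2, 20, 15, 14, 11]
arr[2]=15 > 11: no swap
arr[3]=14 > 11: no swap

Place pivot at position 1: [2, 11, 15, 14, 20]
Pivot position: 1

After partitioning with pivot 11, the array becomes [2, 11, 15, 14, 20]. The pivot is placed at index 1. All elements to the left of the pivot are <= 11, and all elements to the right are > 11.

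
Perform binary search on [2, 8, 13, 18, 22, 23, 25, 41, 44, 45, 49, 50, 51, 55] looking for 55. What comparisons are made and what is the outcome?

Binary search for 55 in [2, 8, 13, 18, 22, 23, 25, 41, 44, 45, 49, 50, 51, 55]:

lo=0, hi=13, mid=6, arr[mid]=25 -> 25 < 55, search right half
lo=7, hi=13, mid=10, arr[mid]=49 -> 49 < 55, search right half
lo=11, hi=13, mid=12, arr[mid]=51 -> 51 < 55, search right half
lo=13, hi=13, mid=13, arr[mid]=55 -> Found target at index 13!

Binary search finds 55 at index 13 after 4 comparisons. The search repeatedly halves the search space by comparing with the middle element.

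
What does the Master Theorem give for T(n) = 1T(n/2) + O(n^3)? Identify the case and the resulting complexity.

Master Theorem for T(n) = 1T(n/2) + O(n^3):

a = 1, b = 2, c = 3
log_b(a) = log_2(1) = 0.0000

Case 3: c = 3 > log_2(1) = 0.0000
T(n) = O(n^3) = O(n^3)

For T(n) = 1T(n/2) + O(n^3): log_2(1) = 0.0000. This is Case 3 of the Master Theorem (c > log_b(a), work dominated by root), giving O(n^3).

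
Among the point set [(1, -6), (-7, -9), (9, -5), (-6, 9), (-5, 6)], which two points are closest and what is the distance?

Computing all pairwise distances among 5 points:

d((1, -6), (-7, -9)) = 8.544
d((1, -6), (9, -5)) = 8.0623
d((1, -6), (-6, 9)) = 16.5529
d((1, -6), (-5, 6)) = 13.4164
d((-7, -9), (9, -5)) = 16.4924
d((-7, -9), (-6, 9)) = 18.0278
d((-7, -9), (-5, 6)) = 15.1327
d((9, -5), (-6, 9)) = 20.5183
d((9, -5), (-5, 6)) = 17.8045
d((-6, 9), (-5, 6)) = 3.1623 <-- minimum

Closest pair: (-6, 9) and (-5, 6) with distance 3.1623

The closest pair is (-6, 9) and (-5, 6) with Euclidean distance 3.1623. For 5 points, brute-force pairwise comparison is shown above. For large n, the divide-and-conquer algorithm (sort by x, recurse on halves, check the dividing strip) achieves O(n log n).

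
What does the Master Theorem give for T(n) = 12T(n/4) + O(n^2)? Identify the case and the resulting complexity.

Master Theorem for T(n) = 12T(n/4) + O(n^2):

a = 12, b = 4, c = 2
log_b(a) = log_4(12) = 1.7925

Case 3: c = 2 > log_4(12) = 1.7925
T(n) = O(n^2) = O(n^2)

For T(n) = 12T(n/4) + O(n^2): log_4(12) = 1.7925. This is Case 3 of the Master Theorem (c > log_b(a), work dominated by root), giving O(n^2).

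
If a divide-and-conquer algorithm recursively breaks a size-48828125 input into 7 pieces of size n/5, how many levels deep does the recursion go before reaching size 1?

For divide and conquer with division factor 5:

Problem sizes at each level:
Level 0: 48828125
Level 1: 9765625
Level 2: 1953125
Level 3: 390625
Level 4: 78125
Level 5: 15625
Level 6: 3125
Level 7: 625
Level 8: 125
Level 9: 25
Level 10: 5
Level 11: 1

The root is level 0 and the size-1 base case is level 11 (the tree spans levels 0 through 11, i.e. 12 levels counting the root), so the depth is the number of divisions: log_5(48828125) = 11

The recursion tree depth is log_5(48828125) = 11. At each level, the problem size is divided by 5, so it takes 11 divisions to reduce to a base case of size 1. The algorithm makes 7 recursive calls at each level.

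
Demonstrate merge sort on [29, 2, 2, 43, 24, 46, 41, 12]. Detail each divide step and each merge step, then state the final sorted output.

Merge sort trace:

Split: [29, 2, 2, 43, 24, 46, 41, 12] -> [29, 2, 2, 43] and [24, 46, 41, 12]
  Split: [29, 2, 2, 43] -> [29, 2] and [2, 43]
    Split: [29, 2] -> [29] and [2]
    Merge: [29] + [2] -> [2, 29]
    Split: [2, 43] -> [2] and [43]
    Merge: [2] + [43] -> [2, 43]
  Merge: [2, 29] + [2, 43] -> [2, 2, 29, 43]
  Split: [24, 46, 41, 12] -> [24, 46] and [41, 12]
    Split: [24, 46] -> [24] and [46]
    Merge: [24] + [46] -> [24, 46]
    Split: [41, 12] -> [41] and [12]
    Merge: [41] + [12] -> [12, 41]
  Merge: [24, 46] + [12, 41] -> [12, 24, 41, 46]
Merge: [2, 2, 29, 43] + [12, 24, 41, 46] -> [2, 2, 12, 24, 29, 41, 43, 46]

Final sorted array: [2, 2, 12, 24, 29, 41, 43, 46]

The merge sort proceeds by recursively splitting the array and merging sorted halves.
After all merges, the sorted array is [2, 2, 12, 24, 29, 41, 43, 46].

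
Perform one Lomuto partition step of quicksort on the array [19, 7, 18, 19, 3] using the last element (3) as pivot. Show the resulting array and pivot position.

Lomuto partition with pivot = 3:

Initial array: [19, 7, 18, 19, 3]

arr[0]=19 > 3: no swap
arr[1]=7 > 3: no swap
arr[2]=18 > 3: no swap
arr[3]=19 > 3: no swap

Place pivot at position 0: [3, 7, 18, 19, 19]
Pivot position: 0

After partitioning with pivot 3, the array becomes [3, 7, 18, 19, 19]. The pivot is placed at index 0. All elements to the left of the pivot are <= 3, and all elements to the right are > 3.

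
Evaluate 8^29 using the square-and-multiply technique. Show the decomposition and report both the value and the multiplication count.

Computing 8^29 by squaring (build up from 8^1; each line after the first costs one multiplication):

8^1 = 8
8^2 = (8^1)^2 = 8^2 = 64
8^3 = 8 * 8^2 = 8 * 64 = 512
8^6 = (8^3)^2 = 512^2 = 262144
8^7 = 8 * 8^6 = 8 * 262144 = 2097152
8^14 = (8^7)^2 = 2097152^2 = 4398046511104
8^28 = (8^14)^2 = 4398046511104^2 = 19342813113834066795298816
8^29 = 8 * 8^28 = 8 * 19342813113834066795298816 = 154742504910672534362390528

Result: 154742504910672534362390528
Multiplications needed: 7 (7 lines after 8^1)

8^29 = 154742504910672534362390528. Using exponentiation by squaring, this requires 7 multiplications. The key idea: if the exponent is even, square the half-power; if odd, multiply by the base once.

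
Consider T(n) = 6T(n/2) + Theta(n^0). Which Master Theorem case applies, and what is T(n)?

Master Theorem for T(n) = 6T(n/2) + O(n^0):

a = 6, b = 2, c = 0
log_b(a) = log_2(6) = 2.5850

Case 1: c = 0 < log_2(6) = 2.5850
T(n) = O(n^(log_2 6))

For T(n) = 6T(n/2) + O(n^0): log_2(6) = 2.5850. This is Case 1 of the Master Theorem (c < log_b(a), work dominated by leaves), giving O(n^(log_2 6)).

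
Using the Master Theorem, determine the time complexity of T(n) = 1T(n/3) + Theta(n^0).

Master Theorem for T(n) = 1T(n/3) + O(n^0):

a = 1, b = 3, c = 0
log_b(a) = log_3(1) = 0.0000

Case 2: c = 0 = log_3(1) = 0.0000
T(n) = O(n^0 log n) = O(log n)

For T(n) = 1T(n/3) + O(n^0): log_3(1) = 0.0000. This is Case 2 of the Master Theorem (c = log_b(a), equal work at all levels), giving O(log n).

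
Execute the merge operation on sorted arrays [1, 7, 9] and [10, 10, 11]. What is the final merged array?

Merging process:

Compare 1 vs 10: take 1 from left. Merged: [1]
Compare 7 vs 10: take 7 from left. Merged: [1, 7]
Compare 9 vs 10: take 9 from left. Merged: [1, 7, 9]
Append remaining from right: [10, 10, 11]. Merged: [1, 7, 9, 10, 10, 11]

Final merged array: [1, 7, 9, 10, 10, 11]
Total comparisons: 3

The merged array is [1, 7, 9, 10, 10, 11], requiring 3 comparisons. The merge step runs in O(n) time where n is the total number of elements.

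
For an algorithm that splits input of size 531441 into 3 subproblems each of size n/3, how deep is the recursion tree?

For divide and conquer with division factor 3:

Problem sizes at each level:
Level 0: 531441
Level 1: 177147
Level 2: 59049
Level 3: 19683
Level 4: 6561
Level 5: 2187
Level 6: 729
Level 7: 243
Level 8: 81
Level 9: 27
Level 10: 9
Level 11: 3
Level 12: 1

The root is level 0 and the size-1 base case is level 12 (the tree spans levels 0 through 12, i.e. 13 levels counting the root), so the depth is the number of divisions: log_3(531441) = 12

The recursion tree depth is log_3(531441) = 12. At each level, the problem size is divided by 3, so it takes 12 divisions to reduce to a base case of size 1. The algorithm makes 3 recursive calls at each level.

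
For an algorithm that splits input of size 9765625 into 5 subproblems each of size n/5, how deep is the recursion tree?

For divide and conquer with division factor 5:

Problem sizes at each level:
Level 0: 9765625
Level 1: 1953125
Level 2: 390625
Level 3: 78125
Level 4: 15625
Level 5: 3125
Level 6: 625
Level 7: 125
Level 8: 25
Level 9: 5
Level 10: 1

The root is level 0 and the size-1 base case is level 10 (the tree spans levels 0 through 10, i.e. 11 levels counting the root), so the depth is the number of divisions: log_5(9765625) = 10

The recursion tree depth is log_5(9765625) = 10. At each level, the problem size is divided by 5, so it takes 10 divisions to reduce to a base case of size 1. The algorithm makes 5 recursive calls at each level.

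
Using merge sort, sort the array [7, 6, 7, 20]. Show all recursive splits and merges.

Merge sort trace:

Split: [7, 6, 7, 20] -> [7, 6] and [7, 20]
  Split: [7, 6] -> [7] and [6]
  Merge: [7] + [6] -> [6, 7]
  Split: [7, 20] -> [7] and [20]
  Merge: [7] + [20] -> [7, 20]
Merge: [6, 7] + [7, 20] -> [6, 7, 7, 20]

Final sorted array: [6, 7, 7, 20]

The merge sort proceeds by recursively splitting the array and merging sorted halves.
After all merges, the sorted array is [6, 7, 7, 20].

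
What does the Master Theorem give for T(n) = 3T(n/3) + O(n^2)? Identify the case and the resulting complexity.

Master Theorem for T(n) = 3T(n/3) + O(n^2):

a = 3, b = 3, c = 2
log_b(a) = log_3(3) = 1.0000

Case 3: c = 2 > log_3(3) = 1.0000
T(n) = O(n^2) = O(n^2)

For T(n) = 3T(n/3) + O(n^2): log_3(3) = 1.0000. This is Case 3 of the Master Theorem (c > log_b(a), work dominated by root), giving O(n^2).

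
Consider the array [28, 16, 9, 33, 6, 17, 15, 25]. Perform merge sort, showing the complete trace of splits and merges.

Merge sort trace:

Split: [28, 16, 9, 33, 6, 17, 15, 25] -> [28, 16, 9, 33] and [6, 17, 15, 25]
  Split: [28, 16, 9, 33] -> [28, 16] and [9, 33]
    Split: [28, 16] -> [28] and [16]
    Merge: [28] + [16] -> [16, 28]
    Split: [9, 33] -> [9] and [33]
    Merge: [9] + [33] -> [9, 33]
  Merge: [16, 28] + [9, 33] -> [9, 16, 28, 33]
  Split: [6, 17, 15, 25] -> [6, 17] and [15, 25]
    Split: [6, 17] -> [6] and [17]
    Merge: [6] + [17] -> [6, 17]
    Split: [15, 25] -> [15] and [25]
    Merge: [15] + [25] -> [15, 25]
  Merge: [6, 17] + [15, 25] -> [6, 15, 17, 25]
Merge: [9, 16, 28, 33] + [6, 15, 17, 25] -> [6, 9, 15, 16, 17, 25, 28, 33]

Final sorted array: [6, 9, 15, 16, 17, 25, 28, 33]

The merge sort proceeds by recursively splitting the array and merging sorted halves.
After all merges, the sorted array is [6, 9, 15, 16, 17, 25, 28, 33].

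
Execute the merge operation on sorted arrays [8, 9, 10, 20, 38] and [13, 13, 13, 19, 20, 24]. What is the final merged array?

Merging process:

Compare 8 vs 13: take 8 from left. Merged: [8]
Compare 9 vs 13: take 9 from left. Merged: [8, 9]
Compare 10 vs 13: take 10 from left. Merged: [8, 9, 10]
Compare 20 vs 13: take 13 from right. Merged: [8, 9, 10, 13]
Compare 20 vs 13: take 13 from right. Merged: [8, 9, 10, 13, 13]
Compare 20 vs 13: take 13 from right. Merged: [8, 9, 10, 13, 13, 13]
Compare 20 vs 19: take 19 from right. Merged: [8, 9, 10, 13, 13, 13, 19]
Compare 20 vs 20: take 20 from left. Merged: [8, 9, 10, 13, 13, 13, 19, 20]
Compare 38 vs 20: take 20 from right. Merged: [8, 9, 10, 13, 13, 13, 19, 20, 20]
Compare 38 vs 24: take 24 from right. Merged: [8, 9, 10, 13, 13, 13, 19, 20, 20, 24]
Append remaining from left: [38]. Merged: [8, 9, 10, 13, 13, 13, 19, 20, 20, 24, 38]

Final merged array: [8, 9, 10, 13, 13, 13, 19, 20, 20, 24, 38]
Total comparisons: 10

The merged array is [8, 9, 10, 13, 13, 13, 19, 20, 20, 24, 38], requiring 10 comparisons. The merge step runs in O(n) time where n is the total number of elements.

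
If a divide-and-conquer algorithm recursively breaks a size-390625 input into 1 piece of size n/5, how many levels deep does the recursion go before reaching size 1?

For divide and conquer with division factor 5:

Problem sizes at each level:
Level 0: 390625
Level 1: 78125
Level 2: 15625
Level 3: 3125
Level 4: 625
Level 5: 125
Level 6: 25
Level 7: 5
Level 8: 1

The root is level 0 and the size-1 base case is level 8 (the tree spans levels 0 through 8, i.e. 9 levels counting the root), so the depth is the number of divisions: log_5(390625) = 8

The recursion tree depth is log_5(390625) = 8. At each level, the problem size is divided by 5, so it takes 8 divisions to reduce to a base case of size 1. The algorithm makes 1 recursive call at each level.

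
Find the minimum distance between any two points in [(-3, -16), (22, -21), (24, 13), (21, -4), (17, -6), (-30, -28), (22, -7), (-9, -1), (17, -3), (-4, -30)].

Computing all pairwise distances among 10 points:

d((-3, -16), (22, -21)) = 25.4951
d((-3, -16), (24, 13)) = 39.6232
d((-3, -16), (21, -4)) = 26.8328
d((-3, -16), (17, -6)) = 22.3607
d((-3, -16), (-30, -28)) = 29.5466
d((-3, -16), (22, -7)) = 26.5707
d((-3, -16), (-9, -1)) = 16.1555
d((-3, -16), (17, -3)) = 23.8537
d((-3, -16), (-4, -30)) = 14.0357
d((22, -21), (24, 13)) = 34.0588
d((22, -21), (21, -4)) = 17.0294
d((22, -21), (17, -6)) = 15.8114
d((22, -21), (-30, -28)) = 52.469
d((22, -21), (22, -7)) = 14.0
d((22, -21), (-9, -1)) = 36.8917
d((22, -21), (17, -3)) = 18.6815
d((22, -21), (-4, -30)) = 27.5136
d((24, 13), (21, -4)) = 17.2627
d((24, 13), (17, -6)) = 20.2485
d((24, 13), (-30, -28)) = 67.8012
d((24, 13), (22, -7)) = 20.0998
d((24, 13), (-9, -1)) = 35.8469
d((24, 13), (17, -3)) = 17.4642
d((24, 13), (-4, -30)) = 51.3128
d((21, -4), (17, -6)) = 4.4721
d((21, -4), (-30, -28)) = 56.3649
d((21, -4), (22, -7)) = 3.1623
d((21, -4), (-9, -1)) = 30.1496
d((21, -4), (17, -3)) = 4.1231
d((21, -4), (-4, -30)) = 36.0694
d((17, -6), (-30, -28)) = 51.8941
d((17, -6), (22, -7)) = 5.099
d((17, -6), (-9, -1)) = 26.4764
d((17, -6), (17, -3)) = 3.0 <-- minimum
d((17, -6), (-4, -30)) = 31.8904
d((-30, -28), (22, -7)) = 56.0803
d((-30, -28), (-9, -1)) = 34.2053
d((-30, -28), (17, -3)) = 53.2353
d((-30, -28), (-4, -30)) = 26.0768
d((22, -7), (-9, -1)) = 31.5753
d((22, -7), (17, -3)) = 6.4031
d((22, -7), (-4, -30)) = 34.7131
d((-9, -1), (17, -3)) = 26.0768
d((-9, -1), (-4, -30)) = 29.4279
d((17, -3), (-4, -30)) = 34.2053

Closest pair: (17, -6) and (17, -3) with distance 3.0

The closest pair is (17, -6) and (17, -3) with Euclidean distance 3.0. For 10 points, brute-force pairwise comparison is shown above. For large n, the divide-and-conquer algorithm (sort by x, recurse on halves, check the dividing strip) achieves O(n log n).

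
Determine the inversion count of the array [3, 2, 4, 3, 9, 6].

Finding inversions in [3, 2, 4, 3, 9, 6]:

(0, 1): arr[0]=3 > arr[1]=2
(2, 3): arr[2]=4 > arr[3]=3
(4, 5): arr[4]=9 > arr[5]=6

Total inversions: 3

The array has 3 inversion(s): (0,1), (2,3), (4,5). Each pair (i,j) satisfies i < j and arr[i] > arr[j].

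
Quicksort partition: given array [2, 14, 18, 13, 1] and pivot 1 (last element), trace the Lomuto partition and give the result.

Lomuto partition with pivot = 1:

Initial array: [2, 14, 18, 13, 1]

arr[0]=2 > 1: no swap
arr[1]=14 > 1: no swap
arr[2]=18 > 1: no swap
arr[3]=13 > 1: no swap

Place pivot at position 0: [1, 14, 18, 13, 2]
Pivot position: 0

After partitioning with pivot 1, the array becomes [1, 14, 18, 13, 2]. The pivot is placed at index 0. All elements to the left of the pivot are <= 1, and all elements to the right are > 1.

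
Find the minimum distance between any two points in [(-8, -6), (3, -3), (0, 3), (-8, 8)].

Computing all pairwise distances among 4 points:

d((-8, -6), (3, -3)) = 11.4018
d((-8, -6), (0, 3)) = 12.0416
d((-8, -6), (-8, 8)) = 14.0
d((3, -3), (0, 3)) = 6.7082 <-- minimum
d((3, -3), (-8, 8)) = 15.5563
d((0, 3), (-8, 8)) = 9.434

Closest pair: (3, -3) and (0, 3) with distance 6.7082

The closest pair is (3, -3) and (0, 3) with Euclidean distance 6.7082. For 4 points, brute-force pairwise comparison is shown above. For large n, the divide-and-conquer algorithm (sort by x, recurse on halves, check the dividing strip) achieves O(n log n).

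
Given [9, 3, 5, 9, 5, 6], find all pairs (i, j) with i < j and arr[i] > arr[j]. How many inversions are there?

Finding inversions in [9, 3, 5, 9, 5, 6]:

(0, 1): arr[0]=9 > arr[1]=3
(0, 2): arr[0]=9 > arr[2]=5
(0, 4): arr[0]=9 > arr[4]=5
(0, 5): arr[0]=9 > arr[5]=6
(3, 4): arr[3]=9 > arr[4]=5
(3, 5): arr[3]=9 > arr[5]=6

Total inversions: 6

The array has 6 inversion(s): (0,1), (0,2), (0,4), (0,5), (3,4), (3,5). Each pair (i,j) satisfies i < j and arr[i] > arr[j].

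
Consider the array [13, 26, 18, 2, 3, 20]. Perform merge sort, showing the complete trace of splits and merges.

Merge sort trace:

Split: [13, 26, 18, 2, 3, 20] -> [13, 26, 18] and [2, 3, 20]
  Split: [13, 26, 18] -> [13] and [26, 18]
    Split: [26, 18] -> [26] and [18]
    Merge: [26] + [18] -> [18, 26]
  Merge: [13] + [18, 26] -> [13, 18, 26]
  Split: [2, 3, 20] -> [2] and [3, 20]
    Split: [3, 20] -> [3] and [20]
    Merge: [3] + [20] -> [3, 20]
  Merge: [2] + [3, 20] -> [2, 3, 20]
Merge: [13, 18, 26] + [2, 3, 20] -> [2, 3, 13, 18, 20, 26]

Final sorted array: [2, 3, 13, 18, 20, 26]

The merge sort proceeds by recursively splitting the array and merging sorted halves.
After all merges, the sorted array is [2, 3, 13, 18, 20, 26].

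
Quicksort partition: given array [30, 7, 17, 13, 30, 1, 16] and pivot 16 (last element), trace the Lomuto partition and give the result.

Lomuto partition with pivot = 16:

Initial array: [30, 7, 17, 13, 30, 1, 16]

arr[0]=30 > 16: no swap
arr[1]=7 <= 16: swap with position 0, array becomes [7, 30, 17, 13, 30, 1, 16]
arr[2]=17 > 16: no swap
arr[3]=13 <= 16: swap with position 1, array becomes [7, 13, 17, 30, 30, 1, 16]
arr[4]=30 > 16: no swap
arr[5]=1 <= 16: swap with position 2, array becomes [7, 13, 1, 30, 30, 17, 16]

Place pivot at position 3: [7, 13, 1, 16, 30, 17, 30]
Pivot position: 3

After partitioning with pivot 16, the array becomes [7, 13, 1, 16, 30, 17, 30]. The pivot is placed at index 3. All elements to the left of the pivot are <= 16, and all elements to the right are > 16.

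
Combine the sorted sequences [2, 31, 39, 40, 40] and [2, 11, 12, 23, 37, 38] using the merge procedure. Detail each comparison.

Merging process:

Compare 2 vs 2: take 2 from left. Merged: [2]
Compare 31 vs 2: take 2 from right. Merged: [2, 2]
Compare 31 vs 11: take 11 from right. Merged: [2, 2, 11]
Compare 31 vs 12: take 12 from right. Merged: [2, 2, 11, 12]
Compare 31 vs 23: take 23 from right. Merged: [2, 2, 11, 12, 23]
Compare 31 vs 37: take 31 from left. Merged: [2, 2, 11, 12, 23, 31]
Compare 39 vs 37: take 37 from right. Merged: [2, 2, 11, 12, 23, 31, 37]
Compare 39 vs 38: take 38 from right. Merged: [2, 2, 11, 12, 23, 31, 37, 38]
Append remaining from left: [39, 40, 40]. Merged: [2, 2, 11, 12, 23, 31, 37, 38, 39, 40, 40]

Final merged array: [2, 2, 11, 12, 23, 31, 37, 38, 39, 40, 40]
Total comparisons: 8

The merged array is [2, 2, 11, 12, 23, 31, 37, 38, 39, 40, 40], requiring 8 comparisons. The merge step runs in O(n) time where n is the total number of elements.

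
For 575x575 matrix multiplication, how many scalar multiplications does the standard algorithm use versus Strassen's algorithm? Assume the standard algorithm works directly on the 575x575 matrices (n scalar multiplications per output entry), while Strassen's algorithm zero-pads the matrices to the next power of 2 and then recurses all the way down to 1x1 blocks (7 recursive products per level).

Matrix multiplication for 575x575 matrices:

Strassen's algorithm requires power-of-2 dimensions. Pad 575x575 to 1024x1024 (next power of 2).

Standard algorithm: 575^3 = 190109375 multiplications
Strassen's algorithm: 7^(log2(1024)) = 7^10 = 282475249 multiplications
Difference: 190109375 - 282475249 = -92365874 (Strassen uses MORE here due to padding overhead — for small or just-over-power-of-2 n, padding can outweigh the per-level savings)

Standard: 190109375 multiplications (575^3). Strassen: 282475249 multiplications (7^10, after padding to 1024x1024). Strassen reduces 8 recursive multiplications to 7 at each level.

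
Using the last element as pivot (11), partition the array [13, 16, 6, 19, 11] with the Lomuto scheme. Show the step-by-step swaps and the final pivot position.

Lomuto partition with pivot = 11:

Initial array: [13, 16, 6, 19, 11]

arr[0]=13 > 11: no swap
arr[1]=16 > 11: no swap
arr[2]=6 <= 11: swap with position 0, array becomes [6, 16, 13, 19, 11]
arr[3]=19 > 11: no swap

Place pivot at position 1: [6, 11, 13, 19, 16]
Pivot position: 1

After partitioning with pivot 11, the array becomes [6, 11, 13, 19, 16]. The pivot is placed at index 1. All elements to the left of the pivot are <= 11, and all elements to the right are > 11.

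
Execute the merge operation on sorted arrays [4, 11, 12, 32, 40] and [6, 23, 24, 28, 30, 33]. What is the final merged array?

Merging process:

Compare 4 vs 6: take 4 from left. Merged: [4]
Compare 11 vs 6: take 6 from right. Merged: [4, 6]
Compare 11 vs 23: take 11 from left. Merged: [4, 6, 11]
Compare 12 vs 23: take 12 from left. Merged: [4, 6, 11, 12]
Compare 32 vs 23: take 23 from right. Merged: [4, 6, 11, 12, 23]
Compare 32 vs 24: take 24 from right. Merged: [4, 6, 11, 12, 23, 24]
Compare 32 vs 28: take 28 from right. Merged: [4, 6, 11, 12, 23, 24, 28]
Compare 32 vs 30: take 30 from right. Merged: [4, 6, 11, 12, 23, 24, 28, 30]
Compare 32 vs 33: take 32 from left. Merged: [4, 6, 11, 12, 23, 24, 28, 30, 32]
Compare 40 vs 33: take 33 from right. Merged: [4, 6, 11, 12, 23, 24, 28, 30, 32, 33]
Append remaining from left: [40]. Merged: [4, 6, 11, 12, 23, 24, 28, 30, 32, 33, 40]

Final merged array: [4, 6, 11, 12, 23, 24, 28, 30, 32, 33, 40]
Total comparisons: 10

The merged array is [4, 6, 11, 12, 23, 24, 28, 30, 32, 33, 40], requiring 10 comparisons. The merge step runs in O(n) time where n is the total number of elements.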